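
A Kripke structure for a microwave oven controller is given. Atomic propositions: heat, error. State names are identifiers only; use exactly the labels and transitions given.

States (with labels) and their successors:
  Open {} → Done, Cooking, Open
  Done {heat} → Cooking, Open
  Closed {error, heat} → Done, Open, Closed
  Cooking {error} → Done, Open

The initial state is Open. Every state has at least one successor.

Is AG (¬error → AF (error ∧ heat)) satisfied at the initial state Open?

Does not hold

States satisfying ¬error → AF (error ∧ heat): {Closed, Cooking}.
States satisfying AG (¬error → AF (error ∧ heat)): ∅.
Done is reachable from Open and violates ¬error → AF (error ∧ heat), so AG fails at Open.
Open ∉ Sat(AG (¬error → AF (error ∧ heat))).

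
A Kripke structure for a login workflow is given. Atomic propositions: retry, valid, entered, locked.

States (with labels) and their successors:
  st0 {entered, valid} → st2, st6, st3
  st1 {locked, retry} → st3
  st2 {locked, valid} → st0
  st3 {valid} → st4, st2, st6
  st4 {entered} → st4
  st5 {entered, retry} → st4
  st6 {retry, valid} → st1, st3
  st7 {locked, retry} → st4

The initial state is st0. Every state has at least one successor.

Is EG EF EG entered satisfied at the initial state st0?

Yes

States satisfying EF EG entered: {st0, st1, st2, st3, st4, st5, st6, st7}.
States satisfying EG EF EG entered: {st0, st1, st2, st3, st4, st5, st6, st7}.
st0 ∈ Sat(EG EF EG entered).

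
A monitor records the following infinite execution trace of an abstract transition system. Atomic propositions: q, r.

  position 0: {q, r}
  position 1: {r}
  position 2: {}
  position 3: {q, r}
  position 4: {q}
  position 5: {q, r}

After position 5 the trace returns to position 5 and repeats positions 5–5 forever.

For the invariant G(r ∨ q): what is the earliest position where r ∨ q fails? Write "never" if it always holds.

Check r ∨ q at each position in order: 0 ✓, 1 ✓.
At position 2 the labels are {}, so r ∨ q is false there. This is the first violation.

2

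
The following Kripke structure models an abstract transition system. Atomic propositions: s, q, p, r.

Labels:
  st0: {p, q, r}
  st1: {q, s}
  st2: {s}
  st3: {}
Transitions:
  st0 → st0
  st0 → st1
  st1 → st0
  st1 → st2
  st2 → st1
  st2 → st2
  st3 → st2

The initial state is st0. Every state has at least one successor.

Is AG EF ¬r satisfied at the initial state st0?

Satisfied

States satisfying EF ¬r: {st0, st1, st2, st3}.
States satisfying AG EF ¬r: {st0, st1, st2, st3}.
Every state reachable from st0 satisfies EF ¬r.
st0 ∈ Sat(AG EF ¬r).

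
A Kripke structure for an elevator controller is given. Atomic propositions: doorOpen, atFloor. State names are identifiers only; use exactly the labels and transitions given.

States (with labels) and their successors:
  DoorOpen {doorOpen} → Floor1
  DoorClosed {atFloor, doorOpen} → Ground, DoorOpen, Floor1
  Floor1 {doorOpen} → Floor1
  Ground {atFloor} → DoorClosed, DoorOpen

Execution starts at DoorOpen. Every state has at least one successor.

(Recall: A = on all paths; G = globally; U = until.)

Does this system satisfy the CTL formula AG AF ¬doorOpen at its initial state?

Violated

States satisfying AF ¬doorOpen: {Ground}.
States satisfying AG AF ¬doorOpen: ∅.
DoorOpen is reachable from DoorOpen and violates AF ¬doorOpen, so AG fails at DoorOpen.
DoorOpen ∉ Sat(AG AF ¬doorOpen).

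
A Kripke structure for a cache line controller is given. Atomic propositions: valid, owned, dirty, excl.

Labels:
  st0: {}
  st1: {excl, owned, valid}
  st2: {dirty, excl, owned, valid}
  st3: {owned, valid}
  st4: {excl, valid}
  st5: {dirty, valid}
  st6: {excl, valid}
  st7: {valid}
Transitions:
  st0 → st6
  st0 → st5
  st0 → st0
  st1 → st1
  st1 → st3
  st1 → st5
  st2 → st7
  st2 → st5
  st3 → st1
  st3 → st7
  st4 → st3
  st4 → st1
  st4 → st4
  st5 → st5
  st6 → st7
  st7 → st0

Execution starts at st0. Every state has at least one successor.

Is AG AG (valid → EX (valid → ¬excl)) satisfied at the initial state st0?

Yes

States satisfying AG (valid → EX (valid → ¬excl)): {st0, st1, st2, st3, st4, st5, st6, st7}.
States satisfying AG AG (valid → EX (valid → ¬excl)): {st0, st1, st2, st3, st4, st5, st6, st7}.
Every state reachable from st0 satisfies AG (valid → EX (valid → ¬excl)).
st0 ∈ Sat(AG AG (valid → EX (valid → ¬excl))).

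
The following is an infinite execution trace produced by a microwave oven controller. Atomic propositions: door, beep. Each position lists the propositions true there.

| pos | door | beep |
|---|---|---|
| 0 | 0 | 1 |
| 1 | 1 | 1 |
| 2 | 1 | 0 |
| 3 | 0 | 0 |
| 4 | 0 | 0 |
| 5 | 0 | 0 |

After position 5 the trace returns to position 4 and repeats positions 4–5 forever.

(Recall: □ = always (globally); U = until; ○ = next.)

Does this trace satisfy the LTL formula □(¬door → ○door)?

¬door → ○door must hold at every position from 0 onward. It fails at position 3, so □(¬door → ○door) is false.
Positions where ¬door holds: 0, 3, 4, 5.
Check ○door at each: 0→ok, 3→fails, 4→fails, 5→fails.

Does not hold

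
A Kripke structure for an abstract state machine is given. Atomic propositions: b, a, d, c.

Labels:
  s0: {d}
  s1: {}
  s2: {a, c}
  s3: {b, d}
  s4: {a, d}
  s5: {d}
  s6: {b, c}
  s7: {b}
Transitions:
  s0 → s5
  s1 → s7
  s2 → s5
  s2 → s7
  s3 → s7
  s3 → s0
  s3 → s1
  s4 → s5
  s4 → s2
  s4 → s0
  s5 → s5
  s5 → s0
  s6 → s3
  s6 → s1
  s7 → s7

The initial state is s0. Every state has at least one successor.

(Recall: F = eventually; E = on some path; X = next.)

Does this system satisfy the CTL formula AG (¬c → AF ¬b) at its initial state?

Satisfied

States satisfying ¬c → AF ¬b: {s0, s1, s2, s4, s5, s6}.
States satisfying AG (¬c → AF ¬b): {s0, s5}.
Every state reachable from s0 satisfies ¬c → AF ¬b.
s0 ∈ Sat(AG (¬c → AF ¬b)).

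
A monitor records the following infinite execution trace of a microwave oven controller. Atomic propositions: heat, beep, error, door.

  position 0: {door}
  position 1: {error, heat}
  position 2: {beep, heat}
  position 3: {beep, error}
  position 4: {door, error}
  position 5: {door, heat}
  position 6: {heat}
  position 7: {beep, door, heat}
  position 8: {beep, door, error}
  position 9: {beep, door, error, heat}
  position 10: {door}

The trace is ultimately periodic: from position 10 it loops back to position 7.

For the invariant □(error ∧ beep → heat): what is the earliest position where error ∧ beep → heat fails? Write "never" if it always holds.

3

Check error ∧ beep → heat at each position in order: 0 ✓, 1 ✓, 2 ✓.
At position 3 the labels are {beep, error}, so error ∧ beep → heat is false there. This is the first violation.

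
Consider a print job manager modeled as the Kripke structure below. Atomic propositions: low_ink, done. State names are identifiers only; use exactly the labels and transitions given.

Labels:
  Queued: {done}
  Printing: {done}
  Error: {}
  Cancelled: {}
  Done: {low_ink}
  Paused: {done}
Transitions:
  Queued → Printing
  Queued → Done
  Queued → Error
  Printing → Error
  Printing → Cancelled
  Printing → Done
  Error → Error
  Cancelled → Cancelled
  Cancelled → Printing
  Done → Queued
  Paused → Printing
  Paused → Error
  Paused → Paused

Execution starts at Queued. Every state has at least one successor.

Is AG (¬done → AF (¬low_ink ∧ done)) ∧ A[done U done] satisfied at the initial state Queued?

States satisfying ¬done → AF (¬low_ink ∧ done): {Queued, Printing, Done, Paused}.
States satisfying AG (¬done → AF (¬low_ink ∧ done)): ∅.
States satisfying done: {Queued, Printing, Paused}.
States satisfying A[done U done]: {Queued, Printing, Paused}.
States satisfying AG (¬done → AF (¬low_ink ∧ done)) ∧ A[done U done]: ∅.
Queued ∉ Sat(AG (¬done → AF (¬low_ink ∧ done)) ∧ A[done U done]).

Violated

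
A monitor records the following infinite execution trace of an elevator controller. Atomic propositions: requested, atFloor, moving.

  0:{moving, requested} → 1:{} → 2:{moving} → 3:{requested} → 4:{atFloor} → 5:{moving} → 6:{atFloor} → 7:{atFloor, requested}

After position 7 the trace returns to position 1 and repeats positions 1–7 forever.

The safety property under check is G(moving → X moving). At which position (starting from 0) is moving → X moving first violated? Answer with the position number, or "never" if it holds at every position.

0

At position 0 the labels are {moving, requested} and the next position 1 has {}, so moving → X moving is false there. This is the first violation.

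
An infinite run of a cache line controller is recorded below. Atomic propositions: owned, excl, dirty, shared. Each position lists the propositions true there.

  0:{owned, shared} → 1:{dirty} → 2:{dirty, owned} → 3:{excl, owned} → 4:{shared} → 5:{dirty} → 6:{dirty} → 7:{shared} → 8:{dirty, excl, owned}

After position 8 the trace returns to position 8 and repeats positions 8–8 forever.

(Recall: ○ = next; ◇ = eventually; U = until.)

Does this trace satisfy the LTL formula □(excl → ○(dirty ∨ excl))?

No

excl → ○(dirty ∨ excl) must hold at every position from 0 onward. It fails at position 3, so □(excl → ○(dirty ∨ excl)) is false.
Positions where excl holds: 3, 8.
Check ○(dirty ∨ excl) at each: 3→fails, 8→ok.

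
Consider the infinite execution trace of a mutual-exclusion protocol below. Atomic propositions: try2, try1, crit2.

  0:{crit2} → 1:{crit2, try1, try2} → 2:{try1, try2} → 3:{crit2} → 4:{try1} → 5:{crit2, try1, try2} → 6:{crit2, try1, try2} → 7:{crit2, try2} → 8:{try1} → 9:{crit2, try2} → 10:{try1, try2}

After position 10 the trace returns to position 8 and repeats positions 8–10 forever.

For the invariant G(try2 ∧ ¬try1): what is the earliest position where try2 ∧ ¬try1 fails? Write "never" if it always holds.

0

At position 0 the labels are {crit2}, so try2 ∧ ¬try1 is false there. This is the first violation.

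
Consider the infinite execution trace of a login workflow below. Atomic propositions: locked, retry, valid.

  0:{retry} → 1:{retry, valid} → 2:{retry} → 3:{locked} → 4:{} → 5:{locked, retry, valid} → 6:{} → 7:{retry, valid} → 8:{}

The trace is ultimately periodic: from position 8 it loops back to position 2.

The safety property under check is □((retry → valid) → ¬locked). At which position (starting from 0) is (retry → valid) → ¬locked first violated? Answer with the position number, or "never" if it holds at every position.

3

Check (retry → valid) → ¬locked at each position in order: 0 ✓, 1 ✓, 2 ✓.
At position 3 the labels are {locked}, so (retry → valid) → ¬locked is false there. This is the first violation.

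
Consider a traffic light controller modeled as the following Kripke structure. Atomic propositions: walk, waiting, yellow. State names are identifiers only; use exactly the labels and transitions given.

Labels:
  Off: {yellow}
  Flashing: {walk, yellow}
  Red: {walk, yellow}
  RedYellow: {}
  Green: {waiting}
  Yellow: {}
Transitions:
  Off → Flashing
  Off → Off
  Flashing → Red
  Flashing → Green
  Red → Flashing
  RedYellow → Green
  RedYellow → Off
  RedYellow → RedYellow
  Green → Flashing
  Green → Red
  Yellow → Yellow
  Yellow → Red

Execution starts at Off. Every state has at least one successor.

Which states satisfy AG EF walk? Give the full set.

{Off, Flashing, Red, RedYellow, Green, Yellow}

States satisfying EF walk: {Off, Flashing, Red, RedYellow, Green, Yellow}.
States satisfying AG EF walk: {Off, Flashing, Red, RedYellow, Green, Yellow}.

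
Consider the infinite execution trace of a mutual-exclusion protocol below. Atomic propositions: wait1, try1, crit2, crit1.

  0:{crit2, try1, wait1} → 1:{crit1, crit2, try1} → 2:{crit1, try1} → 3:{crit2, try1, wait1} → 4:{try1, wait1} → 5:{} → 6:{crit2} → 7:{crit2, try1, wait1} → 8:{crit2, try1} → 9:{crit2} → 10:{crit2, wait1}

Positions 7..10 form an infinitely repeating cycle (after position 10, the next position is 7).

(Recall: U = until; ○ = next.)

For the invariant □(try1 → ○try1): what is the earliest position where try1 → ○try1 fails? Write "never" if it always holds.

Check try1 → ○try1 at each position in order: 0 ✓, 1 ✓, 2 ✓, 3 ✓.
At position 4 the labels are {try1, wait1} and the next position 5 has {}, so try1 → ○try1 is false there. This is the first violation.

4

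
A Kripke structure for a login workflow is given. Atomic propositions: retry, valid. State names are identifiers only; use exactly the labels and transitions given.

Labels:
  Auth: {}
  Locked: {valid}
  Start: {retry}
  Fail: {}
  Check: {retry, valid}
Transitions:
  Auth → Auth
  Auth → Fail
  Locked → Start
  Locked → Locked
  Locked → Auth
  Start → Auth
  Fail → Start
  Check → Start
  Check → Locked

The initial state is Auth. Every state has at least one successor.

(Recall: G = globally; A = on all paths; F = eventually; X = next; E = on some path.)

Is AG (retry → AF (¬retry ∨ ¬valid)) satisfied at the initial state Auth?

Satisfied

States satisfying retry → AF (¬retry ∨ ¬valid): {Auth, Locked, Start, Fail, Check}.
States satisfying AG (retry → AF (¬retry ∨ ¬valid)): {Auth, Locked, Start, Fail, Check}.
Every state reachable from Auth satisfies retry → AF (¬retry ∨ ¬valid).
Auth ∈ Sat(AG (retry → AF (¬retry ∨ ¬valid))).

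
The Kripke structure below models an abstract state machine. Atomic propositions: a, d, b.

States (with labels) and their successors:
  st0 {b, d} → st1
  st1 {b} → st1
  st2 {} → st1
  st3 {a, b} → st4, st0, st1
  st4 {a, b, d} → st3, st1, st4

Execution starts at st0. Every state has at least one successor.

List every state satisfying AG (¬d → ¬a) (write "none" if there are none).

States satisfying ¬d → ¬a: {st0, st1, st2, st4}.
States satisfying AG (¬d → ¬a): {st0, st1, st2}.

{st0, st1, st2}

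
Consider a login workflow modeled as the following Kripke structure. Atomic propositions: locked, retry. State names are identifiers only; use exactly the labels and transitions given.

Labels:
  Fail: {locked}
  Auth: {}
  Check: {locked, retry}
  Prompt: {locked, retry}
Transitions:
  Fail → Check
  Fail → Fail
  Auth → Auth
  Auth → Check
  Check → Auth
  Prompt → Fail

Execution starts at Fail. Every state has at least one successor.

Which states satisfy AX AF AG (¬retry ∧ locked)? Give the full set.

States satisfying AF AG (¬retry ∧ locked): ∅.
States satisfying AX AF AG (¬retry ∧ locked): ∅.

none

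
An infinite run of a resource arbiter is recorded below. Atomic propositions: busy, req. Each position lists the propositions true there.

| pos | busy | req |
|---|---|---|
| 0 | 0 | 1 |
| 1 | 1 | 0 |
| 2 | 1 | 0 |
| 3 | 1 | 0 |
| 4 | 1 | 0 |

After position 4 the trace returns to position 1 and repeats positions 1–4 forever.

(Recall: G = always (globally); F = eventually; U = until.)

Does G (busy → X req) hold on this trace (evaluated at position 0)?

Does not hold

busy → X req must hold at every position from 0 onward. It fails at position 1, so G (busy → X req) is false.
Positions where busy holds: 1, 2, 3, 4.
Check X req at each: 1→fails, 2→fails, 3→fails, 4→fails.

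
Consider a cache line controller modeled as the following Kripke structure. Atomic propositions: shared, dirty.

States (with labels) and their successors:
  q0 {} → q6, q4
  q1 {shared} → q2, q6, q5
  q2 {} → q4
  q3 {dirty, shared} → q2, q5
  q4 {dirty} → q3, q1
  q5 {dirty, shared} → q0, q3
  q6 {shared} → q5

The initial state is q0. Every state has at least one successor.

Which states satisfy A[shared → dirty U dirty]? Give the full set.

{q2, q3, q4, q5}

States satisfying shared → dirty: {q0, q2, q3, q4, q5}.
States satisfying dirty: {q3, q4, q5}.
States satisfying A[shared → dirty U dirty]: {q2, q3, q4, q5}.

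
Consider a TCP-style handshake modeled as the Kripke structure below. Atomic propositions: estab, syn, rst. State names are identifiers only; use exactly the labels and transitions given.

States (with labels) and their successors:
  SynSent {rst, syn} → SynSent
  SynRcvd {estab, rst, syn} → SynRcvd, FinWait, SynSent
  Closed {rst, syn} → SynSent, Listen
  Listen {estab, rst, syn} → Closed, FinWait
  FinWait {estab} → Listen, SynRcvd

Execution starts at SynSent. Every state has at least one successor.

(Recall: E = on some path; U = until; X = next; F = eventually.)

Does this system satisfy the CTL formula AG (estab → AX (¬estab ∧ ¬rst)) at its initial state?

States satisfying estab → AX (¬estab ∧ ¬rst): {SynSent, Closed}.
States satisfying AG (estab → AX (¬estab ∧ ¬rst)): {SynSent}.
Every state reachable from SynSent satisfies estab → AX (¬estab ∧ ¬rst).
SynSent ∈ Sat(AG (estab → AX (¬estab ∧ ¬rst))).

Holds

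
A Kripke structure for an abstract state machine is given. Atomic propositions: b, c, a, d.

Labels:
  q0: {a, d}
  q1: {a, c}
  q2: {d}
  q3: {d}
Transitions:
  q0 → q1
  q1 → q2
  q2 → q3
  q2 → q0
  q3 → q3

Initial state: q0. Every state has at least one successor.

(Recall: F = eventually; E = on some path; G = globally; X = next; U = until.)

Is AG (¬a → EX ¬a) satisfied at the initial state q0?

Holds

States satisfying ¬a → EX ¬a: {q0, q1, q2, q3}.
States satisfying AG (¬a → EX ¬a): {q0, q1, q2, q3}.
Every state reachable from q0 satisfies ¬a → EX ¬a.
q0 ∈ Sat(AG (¬a → EX ¬a)).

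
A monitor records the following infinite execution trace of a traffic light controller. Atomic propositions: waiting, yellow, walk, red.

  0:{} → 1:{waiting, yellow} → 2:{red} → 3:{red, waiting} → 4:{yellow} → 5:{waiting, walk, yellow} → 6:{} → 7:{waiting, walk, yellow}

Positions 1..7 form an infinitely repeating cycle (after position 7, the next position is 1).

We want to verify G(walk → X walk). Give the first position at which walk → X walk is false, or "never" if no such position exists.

Check walk → X walk at each position in order: 0 ✓, 1 ✓, 2 ✓, 3 ✓, 4 ✓.
At position 5 the labels are {waiting, walk, yellow} and the next position 6 has {}, so walk → X walk is false there. This is the first violation.

5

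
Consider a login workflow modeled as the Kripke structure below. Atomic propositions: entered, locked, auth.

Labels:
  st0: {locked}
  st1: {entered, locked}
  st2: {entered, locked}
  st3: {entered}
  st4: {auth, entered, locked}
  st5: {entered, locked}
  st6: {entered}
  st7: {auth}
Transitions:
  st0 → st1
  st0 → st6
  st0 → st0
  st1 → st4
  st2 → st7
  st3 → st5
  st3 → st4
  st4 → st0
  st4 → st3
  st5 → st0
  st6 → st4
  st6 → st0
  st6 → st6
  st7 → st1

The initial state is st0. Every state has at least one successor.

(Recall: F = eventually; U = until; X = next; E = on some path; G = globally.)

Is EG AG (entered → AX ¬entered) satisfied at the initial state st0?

Violated

States satisfying AG (entered → AX ¬entered): ∅.
States satisfying EG AG (entered → AX ¬entered): ∅.
No suitable path/successor from st0 witnesses the formula.
st0 ∉ Sat(EG AG (entered → AX ¬entered)).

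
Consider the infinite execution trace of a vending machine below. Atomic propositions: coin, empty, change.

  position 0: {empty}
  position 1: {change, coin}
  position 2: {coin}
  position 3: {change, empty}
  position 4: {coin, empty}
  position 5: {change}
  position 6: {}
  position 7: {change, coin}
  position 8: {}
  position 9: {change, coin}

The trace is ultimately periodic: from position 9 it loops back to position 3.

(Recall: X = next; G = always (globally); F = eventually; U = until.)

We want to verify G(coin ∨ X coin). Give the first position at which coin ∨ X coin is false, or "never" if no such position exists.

Check coin ∨ X coin at each position in order: 0 ✓, 1 ✓, 2 ✓, 3 ✓, 4 ✓.
At position 5 the labels are {change} and the next position 6 has {}, so coin ∨ X coin is false there. This is the first violation.

5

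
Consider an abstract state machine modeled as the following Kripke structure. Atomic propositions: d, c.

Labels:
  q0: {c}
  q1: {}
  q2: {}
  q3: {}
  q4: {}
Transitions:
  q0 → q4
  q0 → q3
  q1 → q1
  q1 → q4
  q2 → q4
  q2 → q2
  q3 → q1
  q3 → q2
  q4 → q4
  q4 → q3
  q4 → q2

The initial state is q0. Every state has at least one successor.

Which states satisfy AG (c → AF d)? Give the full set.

{q1, q2, q3, q4}

States satisfying c → AF d: {q1, q2, q3, q4}.
States satisfying AG (c → AF d): {q1, q2, q3, q4}.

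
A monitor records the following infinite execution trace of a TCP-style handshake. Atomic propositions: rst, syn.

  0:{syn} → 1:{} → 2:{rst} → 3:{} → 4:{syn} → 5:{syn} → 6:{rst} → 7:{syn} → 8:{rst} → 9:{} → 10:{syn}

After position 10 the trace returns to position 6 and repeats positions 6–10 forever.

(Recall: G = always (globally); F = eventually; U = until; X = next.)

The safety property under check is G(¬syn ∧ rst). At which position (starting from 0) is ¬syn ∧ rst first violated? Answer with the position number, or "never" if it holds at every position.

0

At position 0 the labels are {syn}, so ¬syn ∧ rst is false there. This is the first violation.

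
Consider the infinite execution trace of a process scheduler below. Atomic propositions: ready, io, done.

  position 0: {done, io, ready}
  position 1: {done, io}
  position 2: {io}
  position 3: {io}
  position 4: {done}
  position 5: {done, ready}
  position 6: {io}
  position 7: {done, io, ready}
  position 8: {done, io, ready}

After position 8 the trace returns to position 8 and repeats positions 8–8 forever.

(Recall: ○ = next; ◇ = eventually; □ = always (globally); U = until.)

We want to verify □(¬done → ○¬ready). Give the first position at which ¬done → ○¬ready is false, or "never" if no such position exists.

Check ¬done → ○¬ready at each position in order: 0 ✓, 1 ✓, 2 ✓, 3 ✓, 4 ✓, 5 ✓.
At position 6 the labels are {io} and the next position 7 has {done, io, ready}, so ¬done → ○¬ready is false there. This is the first violation.

6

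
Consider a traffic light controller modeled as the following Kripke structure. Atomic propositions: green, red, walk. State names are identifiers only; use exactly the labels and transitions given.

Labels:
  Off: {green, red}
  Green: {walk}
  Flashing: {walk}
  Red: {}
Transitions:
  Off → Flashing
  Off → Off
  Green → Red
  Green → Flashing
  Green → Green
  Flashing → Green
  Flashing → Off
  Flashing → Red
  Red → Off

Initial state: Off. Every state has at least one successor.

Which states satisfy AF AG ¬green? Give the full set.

none

States satisfying AG ¬green: ∅.
States satisfying AF AG ¬green: ∅.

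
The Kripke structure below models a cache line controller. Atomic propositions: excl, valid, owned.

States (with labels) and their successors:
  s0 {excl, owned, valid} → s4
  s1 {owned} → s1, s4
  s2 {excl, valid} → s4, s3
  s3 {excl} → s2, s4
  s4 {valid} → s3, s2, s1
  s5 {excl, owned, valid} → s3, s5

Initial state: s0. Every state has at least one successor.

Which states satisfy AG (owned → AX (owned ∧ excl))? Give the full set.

none

States satisfying owned → AX (owned ∧ excl): {s2, s3, s4}.
States satisfying AG (owned → AX (owned ∧ excl)): ∅.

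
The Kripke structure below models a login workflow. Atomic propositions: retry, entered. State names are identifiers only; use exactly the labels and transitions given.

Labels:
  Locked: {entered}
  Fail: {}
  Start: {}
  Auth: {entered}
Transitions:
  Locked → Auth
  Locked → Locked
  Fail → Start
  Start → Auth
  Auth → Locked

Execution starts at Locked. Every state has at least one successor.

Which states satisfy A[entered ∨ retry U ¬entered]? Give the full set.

States satisfying entered ∨ retry: {Locked, Auth}.
States satisfying ¬entered: {Fail, Start}.
States satisfying A[entered ∨ retry U ¬entered]: {Fail, Start}.

{Fail, Start}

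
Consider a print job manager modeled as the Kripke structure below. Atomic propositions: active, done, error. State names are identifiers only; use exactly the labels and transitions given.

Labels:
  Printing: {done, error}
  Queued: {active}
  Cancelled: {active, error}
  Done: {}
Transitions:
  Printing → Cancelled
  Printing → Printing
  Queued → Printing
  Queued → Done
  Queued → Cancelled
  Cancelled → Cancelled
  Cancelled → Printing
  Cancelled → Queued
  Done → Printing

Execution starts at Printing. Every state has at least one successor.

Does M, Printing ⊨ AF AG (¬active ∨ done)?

No

States satisfying AG (¬active ∨ done): ∅.
States satisfying AF AG (¬active ∨ done): ∅.
There is a path from Printing along which AG (¬active ∨ done) never holds.
Printing ∉ Sat(AF AG (¬active ∨ done)).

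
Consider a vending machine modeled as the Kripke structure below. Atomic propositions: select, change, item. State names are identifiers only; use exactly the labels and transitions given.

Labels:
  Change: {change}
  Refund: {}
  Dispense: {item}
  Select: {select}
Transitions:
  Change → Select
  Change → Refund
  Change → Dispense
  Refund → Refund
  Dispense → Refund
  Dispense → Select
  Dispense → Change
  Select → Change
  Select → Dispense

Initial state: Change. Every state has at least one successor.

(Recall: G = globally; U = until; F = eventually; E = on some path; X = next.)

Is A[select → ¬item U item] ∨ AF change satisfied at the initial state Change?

Yes

States satisfying select → ¬item: {Change, Refund, Dispense, Select}.
States satisfying item: {Dispense}.
States satisfying A[select → ¬item U item]: {Dispense}.
States satisfying change: {Change}.
States satisfying AF change: {Change}.
States satisfying A[select → ¬item U item] ∨ AF change: {Change, Dispense}.
Change ∈ Sat(A[select → ¬item U item] ∨ AF change).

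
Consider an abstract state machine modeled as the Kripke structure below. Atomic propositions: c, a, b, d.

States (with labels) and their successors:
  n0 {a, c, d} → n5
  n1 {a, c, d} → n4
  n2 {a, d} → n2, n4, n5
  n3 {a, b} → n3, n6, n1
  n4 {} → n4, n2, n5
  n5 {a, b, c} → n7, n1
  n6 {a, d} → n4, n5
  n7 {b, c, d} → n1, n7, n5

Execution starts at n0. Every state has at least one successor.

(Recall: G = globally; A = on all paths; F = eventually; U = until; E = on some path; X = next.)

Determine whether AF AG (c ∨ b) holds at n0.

States satisfying AG (c ∨ b): ∅.
States satisfying AF AG (c ∨ b): ∅.
There is a path from n0 along which AG (c ∨ b) never holds.
n0 ∉ Sat(AF AG (c ∨ b)).

Violated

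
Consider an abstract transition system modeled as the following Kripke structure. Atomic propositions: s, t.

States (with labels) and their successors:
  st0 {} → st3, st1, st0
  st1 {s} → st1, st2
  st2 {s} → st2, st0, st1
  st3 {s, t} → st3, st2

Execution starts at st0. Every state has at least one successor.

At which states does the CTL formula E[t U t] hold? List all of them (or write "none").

States satisfying t: {st3}.
States satisfying E[t U t]: {st3}.

{st3}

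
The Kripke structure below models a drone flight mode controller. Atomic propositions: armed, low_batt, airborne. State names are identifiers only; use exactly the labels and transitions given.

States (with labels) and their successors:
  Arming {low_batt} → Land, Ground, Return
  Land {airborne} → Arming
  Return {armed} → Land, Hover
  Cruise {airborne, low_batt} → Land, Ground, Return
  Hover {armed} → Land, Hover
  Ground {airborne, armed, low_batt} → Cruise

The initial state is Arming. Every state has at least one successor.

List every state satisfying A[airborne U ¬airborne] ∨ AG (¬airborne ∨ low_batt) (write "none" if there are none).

States satisfying airborne: {Land, Cruise, Ground}.
States satisfying ¬airborne: {Arming, Return, Hover}.
States satisfying A[airborne U ¬airborne]: {Arming, Land, Return, Hover}.
States satisfying ¬airborne ∨ low_batt: {Arming, Return, Cruise, Hover, Ground}.
States satisfying AG (¬airborne ∨ low_batt): ∅.
States satisfying A[airborne U ¬airborne] ∨ AG (¬airborne ∨ low_batt): {Arming, Land, Return, Hover}.

{Arming, Land, Return, Hover}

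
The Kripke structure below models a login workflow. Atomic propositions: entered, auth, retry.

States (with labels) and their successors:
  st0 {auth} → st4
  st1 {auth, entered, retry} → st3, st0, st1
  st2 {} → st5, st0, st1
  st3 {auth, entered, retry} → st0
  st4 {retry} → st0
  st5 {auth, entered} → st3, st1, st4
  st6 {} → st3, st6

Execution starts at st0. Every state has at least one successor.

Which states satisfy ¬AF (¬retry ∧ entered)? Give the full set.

{st0, st1, st2, st3, st4, st6}

States satisfying ¬retry ∧ entered: {st5}.
States satisfying AF (¬retry ∧ entered): {st5}.
States satisfying ¬AF (¬retry ∧ entered): {st0, st1, st2, st3, st4, st6}.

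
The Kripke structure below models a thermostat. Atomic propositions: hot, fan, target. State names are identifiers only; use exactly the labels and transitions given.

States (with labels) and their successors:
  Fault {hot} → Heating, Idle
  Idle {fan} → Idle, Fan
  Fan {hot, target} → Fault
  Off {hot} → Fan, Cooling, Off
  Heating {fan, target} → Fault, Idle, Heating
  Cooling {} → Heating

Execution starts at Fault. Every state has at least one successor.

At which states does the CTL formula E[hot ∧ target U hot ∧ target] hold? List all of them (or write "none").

{Fan}

States satisfying hot ∧ target: {Fan}.
States satisfying E[hot ∧ target U hot ∧ target]: {Fan}.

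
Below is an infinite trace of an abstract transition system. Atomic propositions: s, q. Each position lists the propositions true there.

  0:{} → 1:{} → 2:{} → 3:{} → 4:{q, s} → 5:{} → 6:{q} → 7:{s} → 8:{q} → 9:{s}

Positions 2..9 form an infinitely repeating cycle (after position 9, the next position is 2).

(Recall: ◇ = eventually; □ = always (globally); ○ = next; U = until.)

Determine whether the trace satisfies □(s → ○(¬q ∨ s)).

s → ○(¬q ∨ s) must hold at every position from 0 onward. It fails at position 7, so □(s → ○(¬q ∨ s)) is false.
Positions where s holds: 4, 7, 9.
Check ○(¬q ∨ s) at each: 4→ok, 7→fails, 9→ok.

No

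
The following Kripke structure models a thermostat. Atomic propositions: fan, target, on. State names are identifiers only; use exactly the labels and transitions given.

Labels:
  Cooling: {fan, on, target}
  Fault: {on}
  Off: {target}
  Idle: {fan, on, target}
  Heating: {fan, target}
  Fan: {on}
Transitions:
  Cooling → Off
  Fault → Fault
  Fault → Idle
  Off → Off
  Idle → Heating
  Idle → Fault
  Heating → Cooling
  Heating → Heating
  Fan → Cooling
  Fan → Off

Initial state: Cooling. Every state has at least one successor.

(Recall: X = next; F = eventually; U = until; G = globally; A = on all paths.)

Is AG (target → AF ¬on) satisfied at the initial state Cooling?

Satisfied

States satisfying target → AF ¬on: {Cooling, Fault, Off, Heating, Fan}.
States satisfying AG (target → AF ¬on): {Cooling, Off, Heating, Fan}.
Every state reachable from Cooling satisfies target → AF ¬on.
Cooling ∈ Sat(AG (target → AF ¬on)).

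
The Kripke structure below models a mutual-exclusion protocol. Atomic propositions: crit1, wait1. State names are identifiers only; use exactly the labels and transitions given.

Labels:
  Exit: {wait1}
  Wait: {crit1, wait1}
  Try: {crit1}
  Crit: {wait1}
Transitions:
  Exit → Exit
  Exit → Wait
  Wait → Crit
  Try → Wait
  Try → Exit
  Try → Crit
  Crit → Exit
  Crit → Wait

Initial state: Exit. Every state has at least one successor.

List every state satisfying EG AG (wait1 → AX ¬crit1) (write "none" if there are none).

none

States satisfying AG (wait1 → AX ¬crit1): ∅.
States satisfying EG AG (wait1 → AX ¬crit1): ∅.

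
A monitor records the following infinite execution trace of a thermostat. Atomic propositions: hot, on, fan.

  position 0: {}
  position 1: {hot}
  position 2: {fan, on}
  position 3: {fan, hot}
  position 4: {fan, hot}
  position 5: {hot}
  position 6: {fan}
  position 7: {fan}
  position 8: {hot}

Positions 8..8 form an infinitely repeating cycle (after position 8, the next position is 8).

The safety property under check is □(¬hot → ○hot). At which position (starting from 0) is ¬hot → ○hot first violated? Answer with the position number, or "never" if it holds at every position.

6

Check ¬hot → ○hot at each position in order: 0 ✓, 1 ✓, 2 ✓, 3 ✓, 4 ✓, 5 ✓.
At position 6 the labels are {fan} and the next position 7 has {fan}, so ¬hot → ○hot is false there. This is the first violation.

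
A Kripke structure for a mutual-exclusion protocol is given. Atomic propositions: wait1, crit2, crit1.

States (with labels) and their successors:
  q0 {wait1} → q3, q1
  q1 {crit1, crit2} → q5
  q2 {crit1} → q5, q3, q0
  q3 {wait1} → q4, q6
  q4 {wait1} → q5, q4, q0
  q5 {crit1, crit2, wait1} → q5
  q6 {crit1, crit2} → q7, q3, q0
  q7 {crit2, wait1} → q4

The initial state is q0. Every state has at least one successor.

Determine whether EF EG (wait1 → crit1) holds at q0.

Satisfied

States satisfying EG (wait1 → crit1): {q1, q2, q5}.
States satisfying EF EG (wait1 → crit1): {q0, q1, q2, q3, q4, q5, q6, q7}.
Some path from q0 reaches a state where EG (wait1 → crit1) holds.
q0 ∈ Sat(EF EG (wait1 → crit1)).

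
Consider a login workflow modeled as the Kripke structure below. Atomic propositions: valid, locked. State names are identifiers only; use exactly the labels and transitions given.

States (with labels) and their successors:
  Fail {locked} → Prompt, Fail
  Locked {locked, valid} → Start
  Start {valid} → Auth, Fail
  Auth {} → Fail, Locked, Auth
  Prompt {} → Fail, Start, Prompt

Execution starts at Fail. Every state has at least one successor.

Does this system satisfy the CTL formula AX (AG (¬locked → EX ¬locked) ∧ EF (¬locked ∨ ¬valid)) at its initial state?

Yes

States satisfying AG (¬locked → EX ¬locked) ∧ EF (¬locked ∨ ¬valid): {Fail, Locked, Start, Auth, Prompt}.
States satisfying AX (AG (¬locked → EX ¬locked) ∧ EF (¬locked ∨ ¬valid)): {Fail, Locked, Start, Auth, Prompt}.
Fail ∈ Sat(AX (AG (¬locked → EX ¬locked) ∧ EF (¬locked ∨ ¬valid))).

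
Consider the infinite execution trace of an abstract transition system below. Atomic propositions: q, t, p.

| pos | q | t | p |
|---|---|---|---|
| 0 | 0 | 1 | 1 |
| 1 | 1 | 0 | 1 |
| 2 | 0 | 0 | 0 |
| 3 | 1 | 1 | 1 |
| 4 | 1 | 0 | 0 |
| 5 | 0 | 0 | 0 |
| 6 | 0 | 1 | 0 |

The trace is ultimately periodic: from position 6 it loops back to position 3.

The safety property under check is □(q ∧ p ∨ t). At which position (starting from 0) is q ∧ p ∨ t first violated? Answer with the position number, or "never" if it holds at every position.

2

Check q ∧ p ∨ t at each position in order: 0 ✓, 1 ✓.
At position 2 the labels are {}, so q ∧ p ∨ t is false there. This is the first violation.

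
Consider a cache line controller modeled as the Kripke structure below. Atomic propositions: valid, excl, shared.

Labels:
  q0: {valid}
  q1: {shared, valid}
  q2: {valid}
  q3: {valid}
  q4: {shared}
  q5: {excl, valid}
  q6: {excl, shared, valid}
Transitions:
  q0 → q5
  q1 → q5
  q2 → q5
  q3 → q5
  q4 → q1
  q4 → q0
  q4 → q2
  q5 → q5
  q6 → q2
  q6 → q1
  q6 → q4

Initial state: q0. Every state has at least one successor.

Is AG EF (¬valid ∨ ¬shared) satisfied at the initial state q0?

States satisfying EF (¬valid ∨ ¬shared): {q0, q1, q2, q3, q4, q5, q6}.
States satisfying AG EF (¬valid ∨ ¬shared): {q0, q1, q2, q3, q4, q5, q6}.
Every state reachable from q0 satisfies EF (¬valid ∨ ¬shared).
q0 ∈ Sat(AG EF (¬valid ∨ ¬shared)).

Holds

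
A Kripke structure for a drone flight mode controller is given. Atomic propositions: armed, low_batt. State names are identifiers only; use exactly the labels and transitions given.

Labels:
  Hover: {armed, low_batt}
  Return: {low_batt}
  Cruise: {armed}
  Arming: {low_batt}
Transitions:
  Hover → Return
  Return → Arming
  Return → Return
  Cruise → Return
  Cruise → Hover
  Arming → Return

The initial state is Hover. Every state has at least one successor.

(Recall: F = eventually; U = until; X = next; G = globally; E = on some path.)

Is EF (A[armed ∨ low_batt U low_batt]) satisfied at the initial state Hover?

States satisfying A[armed ∨ low_batt U low_batt]: {Hover, Return, Cruise, Arming}.
States satisfying EF (A[armed ∨ low_batt U low_batt]): {Hover, Return, Cruise, Arming}.
Some path from Hover reaches a state where A[armed ∨ low_batt U low_batt] holds.
Hover ∈ Sat(EF (A[armed ∨ low_batt U low_batt])).

Yes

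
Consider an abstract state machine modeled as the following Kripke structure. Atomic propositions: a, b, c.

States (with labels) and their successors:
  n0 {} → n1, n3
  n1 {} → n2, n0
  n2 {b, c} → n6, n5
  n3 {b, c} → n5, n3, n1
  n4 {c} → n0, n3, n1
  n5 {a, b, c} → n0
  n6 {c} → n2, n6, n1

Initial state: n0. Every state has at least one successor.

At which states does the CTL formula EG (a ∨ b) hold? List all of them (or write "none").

{n3}

States satisfying a ∨ b: {n2, n3, n5}.
States satisfying EG (a ∨ b): {n3}.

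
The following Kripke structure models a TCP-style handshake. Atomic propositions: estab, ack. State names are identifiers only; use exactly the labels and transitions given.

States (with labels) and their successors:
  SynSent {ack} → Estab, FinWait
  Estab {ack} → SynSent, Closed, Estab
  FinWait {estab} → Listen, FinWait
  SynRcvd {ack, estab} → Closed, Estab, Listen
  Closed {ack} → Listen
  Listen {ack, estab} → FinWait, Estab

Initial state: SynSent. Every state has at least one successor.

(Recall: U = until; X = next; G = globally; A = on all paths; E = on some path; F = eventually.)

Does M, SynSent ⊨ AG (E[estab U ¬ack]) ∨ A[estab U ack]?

States satisfying E[estab U ¬ack]: {FinWait, SynRcvd, Listen}.
States satisfying AG (E[estab U ¬ack]): ∅.
States satisfying estab: {FinWait, SynRcvd, Listen}.
States satisfying ack: {SynSent, Estab, SynRcvd, Closed, Listen}.
States satisfying A[estab U ack]: {SynSent, Estab, SynRcvd, Closed, Listen}.
States satisfying AG (E[estab U ¬ack]) ∨ A[estab U ack]: {SynSent, Estab, SynRcvd, Closed, Listen}.
SynSent ∈ Sat(AG (E[estab U ¬ack]) ∨ A[estab U ack]).

Yes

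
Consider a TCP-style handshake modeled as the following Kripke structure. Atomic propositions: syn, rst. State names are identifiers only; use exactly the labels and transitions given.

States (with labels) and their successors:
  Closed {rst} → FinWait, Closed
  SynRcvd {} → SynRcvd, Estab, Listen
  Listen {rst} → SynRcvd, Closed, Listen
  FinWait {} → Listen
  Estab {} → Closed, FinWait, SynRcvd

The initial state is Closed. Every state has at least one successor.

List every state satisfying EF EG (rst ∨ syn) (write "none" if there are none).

{Closed, SynRcvd, Listen, FinWait, Estab}

States satisfying EG (rst ∨ syn): {Closed, Listen}.
States satisfying EF EG (rst ∨ syn): {Closed, SynRcvd, Listen, FinWait, Estab}.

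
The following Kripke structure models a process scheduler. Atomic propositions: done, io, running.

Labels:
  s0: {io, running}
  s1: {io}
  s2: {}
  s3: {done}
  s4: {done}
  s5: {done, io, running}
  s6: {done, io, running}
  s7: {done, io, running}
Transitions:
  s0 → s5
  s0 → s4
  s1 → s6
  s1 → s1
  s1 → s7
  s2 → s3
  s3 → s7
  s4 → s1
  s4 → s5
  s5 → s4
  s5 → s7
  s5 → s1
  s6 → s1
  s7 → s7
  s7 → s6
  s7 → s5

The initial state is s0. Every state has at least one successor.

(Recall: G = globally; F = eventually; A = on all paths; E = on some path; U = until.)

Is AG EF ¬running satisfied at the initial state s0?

States satisfying EF ¬running: {s0, s1, s2, s3, s4, s5, s6, s7}.
States satisfying AG EF ¬running: {s0, s1, s2, s3, s4, s5, s6, s7}.
Every state reachable from s0 satisfies EF ¬running.
s0 ∈ Sat(AG EF ¬running).

Yes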